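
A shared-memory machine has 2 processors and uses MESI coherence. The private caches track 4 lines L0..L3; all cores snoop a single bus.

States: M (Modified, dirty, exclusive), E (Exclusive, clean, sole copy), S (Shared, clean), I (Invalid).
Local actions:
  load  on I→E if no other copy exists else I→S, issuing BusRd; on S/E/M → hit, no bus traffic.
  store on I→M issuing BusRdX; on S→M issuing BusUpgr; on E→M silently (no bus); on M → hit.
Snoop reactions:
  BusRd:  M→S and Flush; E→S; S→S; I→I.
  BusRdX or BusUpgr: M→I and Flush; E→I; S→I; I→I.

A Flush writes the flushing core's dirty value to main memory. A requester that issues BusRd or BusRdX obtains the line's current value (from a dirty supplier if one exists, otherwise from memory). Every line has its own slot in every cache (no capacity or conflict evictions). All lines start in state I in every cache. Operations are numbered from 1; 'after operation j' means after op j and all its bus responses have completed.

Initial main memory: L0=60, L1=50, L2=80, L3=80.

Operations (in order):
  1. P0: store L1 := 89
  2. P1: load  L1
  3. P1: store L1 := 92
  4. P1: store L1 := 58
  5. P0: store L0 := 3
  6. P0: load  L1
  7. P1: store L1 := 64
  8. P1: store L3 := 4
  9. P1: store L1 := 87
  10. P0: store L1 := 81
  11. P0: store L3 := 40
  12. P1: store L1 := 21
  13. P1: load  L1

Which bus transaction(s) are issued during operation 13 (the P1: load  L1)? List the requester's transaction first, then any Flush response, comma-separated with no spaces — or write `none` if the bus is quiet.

  op1 P0: store L1 := 89 → M/I on L1; bus BusRdX; mem=50
  op2 P1: load  L1 → S/S on L1; bus BusRd Flush; mem=89
  op3 P1: store L1 := 92 → I/M on L1; bus BusUpgr; mem=89
  op4 P1: store L1 := 58 → I/M on L1; bus (none); mem=89
  op5 P0: store L0 := 3 → M/I on L0; bus BusRdX; mem=60
  op6 P0: load  L1 → S/S on L1; bus BusRd Flush; mem=58
  op7 P1: store L1 := 64 → I/M on L1; bus BusUpgr; mem=58
  op8 P1: store L3 := 4 → I/M on L3; bus BusRdX; mem=80
  op9 P1: store L1 := 87 → I/M on L1; bus (none); mem=58
  op10 P0: store L1 := 81 → M/I on L1; bus BusRdX Flush; mem=87
  op11 P0: store L3 := 40 → M/I on L3; bus BusRdX Flush; mem=4
  op12 P1: store L1 := 21 → I/M on L1; bus BusRdX Flush; mem=81
  op13 P1: load  L1 → I/M on L1; bus (none); mem=81

bus = none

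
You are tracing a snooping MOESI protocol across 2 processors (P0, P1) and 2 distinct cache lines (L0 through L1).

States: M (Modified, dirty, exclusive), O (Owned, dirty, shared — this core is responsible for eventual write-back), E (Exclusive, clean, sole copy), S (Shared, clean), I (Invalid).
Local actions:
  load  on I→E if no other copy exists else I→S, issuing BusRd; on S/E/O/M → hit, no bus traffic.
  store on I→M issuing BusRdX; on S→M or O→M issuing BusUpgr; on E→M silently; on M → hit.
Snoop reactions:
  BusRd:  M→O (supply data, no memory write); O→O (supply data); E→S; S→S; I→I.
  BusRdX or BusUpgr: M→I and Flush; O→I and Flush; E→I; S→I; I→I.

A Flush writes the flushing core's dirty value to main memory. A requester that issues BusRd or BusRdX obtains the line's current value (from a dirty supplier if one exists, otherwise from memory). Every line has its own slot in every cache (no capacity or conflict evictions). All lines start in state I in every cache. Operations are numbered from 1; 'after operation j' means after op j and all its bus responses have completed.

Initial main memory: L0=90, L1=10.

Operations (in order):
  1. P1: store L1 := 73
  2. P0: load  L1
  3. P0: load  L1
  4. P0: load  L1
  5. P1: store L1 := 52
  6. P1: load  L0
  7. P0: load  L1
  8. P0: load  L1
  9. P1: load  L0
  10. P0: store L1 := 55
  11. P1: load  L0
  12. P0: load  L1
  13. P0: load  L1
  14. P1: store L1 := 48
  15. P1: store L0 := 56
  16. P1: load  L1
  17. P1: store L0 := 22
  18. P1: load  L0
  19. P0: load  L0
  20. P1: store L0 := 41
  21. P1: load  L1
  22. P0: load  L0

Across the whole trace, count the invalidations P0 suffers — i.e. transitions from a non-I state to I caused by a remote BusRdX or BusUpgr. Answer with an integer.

invalidations = 3

  op1 P1: store L1 := 73 → I/M on L1; bus BusRdX; mem=10
  op2 P0: load  L1 → S/O on L1; bus BusRd; mem=10
  op3 P0: load  L1 → S/O on L1; bus (none); mem=10
  op4 P0: load  L1 → S/O on L1; bus (none); mem=10
  op5 P1: store L1 := 52 → I/M on L1; bus BusUpgr; mem=10
  op6 P1: load  L0 → I/E on L0; bus BusRd; mem=90
  op7 P0: load  L1 → S/O on L1; bus BusRd; mem=10
  op8 P0: load  L1 → S/O on L1; bus (none); mem=10
  op9 P1: load  L0 → I/E on L0; bus (none); mem=90
  op10 P0: store L1 := 55 → M/I on L1; bus BusUpgr Flush; mem=52
  op11 P1: load  L0 → I/E on L0; bus (none); mem=90
  op12 P0: load  L1 → M/I on L1; bus (none); mem=52
  op13 P0: load  L1 → M/I on L1; bus (none); mem=52
  op14 P1: store L1 := 48 → I/M on L1; bus BusRdX Flush; mem=55
  op15 P1: store L0 := 56 → I/M on L0; bus (none); mem=90
  op16 P1: load  L1 → I/M on L1; bus (none); mem=55
  op17 P1: store L0 := 22 → I/M on L0; bus (none); mem=90
  op18 P1: load  L0 → I/M on L0; bus (none); mem=90
  op19 P0: load  L0 → S/O on L0; bus BusRd; mem=90
  op20 P1: store L0 := 41 → I/M on L0; bus BusUpgr; mem=90
  op21 P1: load  L1 → I/M on L1; bus (none); mem=55
  op22 P0: load  L0 → S/O on L0; bus BusRd; mem=90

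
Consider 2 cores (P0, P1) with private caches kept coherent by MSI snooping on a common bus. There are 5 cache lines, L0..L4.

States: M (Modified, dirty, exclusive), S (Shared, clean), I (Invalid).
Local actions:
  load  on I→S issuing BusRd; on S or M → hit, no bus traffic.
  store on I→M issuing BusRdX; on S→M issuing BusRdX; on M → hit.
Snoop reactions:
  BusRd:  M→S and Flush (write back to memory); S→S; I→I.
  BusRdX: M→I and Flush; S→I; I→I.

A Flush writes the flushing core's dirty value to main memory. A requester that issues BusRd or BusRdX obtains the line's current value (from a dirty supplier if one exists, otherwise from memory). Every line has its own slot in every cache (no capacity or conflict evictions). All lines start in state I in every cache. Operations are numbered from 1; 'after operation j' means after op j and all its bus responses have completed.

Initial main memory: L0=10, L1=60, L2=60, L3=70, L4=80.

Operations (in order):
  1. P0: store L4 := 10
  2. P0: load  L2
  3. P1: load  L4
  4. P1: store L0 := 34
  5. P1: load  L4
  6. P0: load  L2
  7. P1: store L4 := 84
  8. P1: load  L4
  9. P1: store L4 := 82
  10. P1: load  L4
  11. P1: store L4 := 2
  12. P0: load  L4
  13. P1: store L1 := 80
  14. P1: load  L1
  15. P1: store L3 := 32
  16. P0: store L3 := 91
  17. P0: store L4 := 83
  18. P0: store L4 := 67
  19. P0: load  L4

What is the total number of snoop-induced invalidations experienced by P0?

[1] P0: store L4 := 10 | P0:M(10), P1:I | bus: BusRdX
[2] P0: load  L2 | P0:S(60), P1:I | bus: BusRd
[3] P1: load  L4 | P0:S(10), P1:S(10) | bus: BusRd,Flush
[4] P1: store L0 := 34 | P0:I, P1:M(34) | bus: BusRdX
[5] P1: load  L4 | P0:S(10), P1:S(10) | bus: none
[6] P0: load  L2 | P0:S(60), P1:I | bus: none
[7] P1: store L4 := 84 | P0:I, P1:M(84) | bus: BusRdX
[8] P1: load  L4 | P0:I, P1:M(84) | bus: none
[9] P1: store L4 := 82 | P0:I, P1:M(82) | bus: none
[10] P1: load  L4 | P0:I, P1:M(82) | bus: none
[11] P1: store L4 := 2 | P0:I, P1:M(2) | bus: none
[12] P0: load  L4 | P0:S(2), P1:S(2) | bus: BusRd,Flush
[13] P1: store L1 := 80 | P0:I, P1:M(80) | bus: BusRdX
[14] P1: load  L1 | P0:I, P1:M(80) | bus: none
[15] P1: store L3 := 32 | P0:I, P1:M(32) | bus: BusRdX
[16] P0: store L3 := 91 | P0:M(91), P1:I | bus: BusRdX,Flush
[17] P0: store L4 := 83 | P0:M(83), P1:I | bus: BusRdX
[18] P0: store L4 := 67 | P0:M(67), P1:I | bus: none
[19] P0: load  L4 | P0:M(67), P1:I | bus: none

invalidations = 1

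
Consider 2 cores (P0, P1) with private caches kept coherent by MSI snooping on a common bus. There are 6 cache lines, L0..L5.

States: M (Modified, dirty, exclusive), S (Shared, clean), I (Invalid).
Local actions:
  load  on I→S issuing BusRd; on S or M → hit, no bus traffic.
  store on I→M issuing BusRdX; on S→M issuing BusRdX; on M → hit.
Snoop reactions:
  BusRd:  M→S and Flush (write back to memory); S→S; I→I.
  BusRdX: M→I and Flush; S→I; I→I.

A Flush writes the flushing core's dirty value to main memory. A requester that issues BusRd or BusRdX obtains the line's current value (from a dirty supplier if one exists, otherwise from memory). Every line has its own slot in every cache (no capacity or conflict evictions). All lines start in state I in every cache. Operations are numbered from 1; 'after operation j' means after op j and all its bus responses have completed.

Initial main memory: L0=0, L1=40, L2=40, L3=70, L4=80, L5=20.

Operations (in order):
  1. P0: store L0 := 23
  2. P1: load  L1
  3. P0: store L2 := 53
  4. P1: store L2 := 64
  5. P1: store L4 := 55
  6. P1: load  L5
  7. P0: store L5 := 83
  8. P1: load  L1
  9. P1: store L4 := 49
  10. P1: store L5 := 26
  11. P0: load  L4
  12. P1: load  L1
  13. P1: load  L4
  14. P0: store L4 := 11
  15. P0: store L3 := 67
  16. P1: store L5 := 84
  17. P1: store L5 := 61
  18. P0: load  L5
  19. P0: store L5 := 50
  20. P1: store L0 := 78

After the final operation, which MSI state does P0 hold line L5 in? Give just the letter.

step 1: P0: store L0 := 23  ⟶  MI  (L0)  txn=BusRdX  M[L0]=0
step 2: P1: load  L1  ⟶  IS  (L1)  txn=BusRd  M[L1]=40
step 3: P0: store L2 := 53  ⟶  MI  (L2)  txn=BusRdX  M[L2]=40
step 4: P1: store L2 := 64  ⟶  IM  (L2)  txn=BusRdX+Flush  M[L2]=53
step 5: P1: store L4 := 55  ⟶  IM  (L4)  txn=BusRdX  M[L4]=80
step 6: P1: load  L5  ⟶  IS  (L5)  txn=BusRd  M[L5]=20
step 7: P0: store L5 := 83  ⟶  MI  (L5)  txn=BusRdX  M[L5]=20
step 8: P1: load  L1  ⟶  IS  (L1)  txn=∅  M[L1]=40
step 9: P1: store L4 := 49  ⟶  IM  (L4)  txn=∅  M[L4]=80
step 10: P1: store L5 := 26  ⟶  IM  (L5)  txn=BusRdX+Flush  M[L5]=83
step 11: P0: load  L4  ⟶  SS  (L4)  txn=BusRd+Flush  M[L4]=49
step 12: P1: load  L1  ⟶  IS  (L1)  txn=∅  M[L1]=40
step 13: P1: load  L4  ⟶  SS  (L4)  txn=∅  M[L4]=49
step 14: P0: store L4 := 11  ⟶  MI  (L4)  txn=BusRdX  M[L4]=49
step 15: P0: store L3 := 67  ⟶  MI  (L3)  txn=BusRdX  M[L3]=70
step 16: P1: store L5 := 84  ⟶  IM  (L5)  txn=∅  M[L5]=83
step 17: P1: store L5 := 61  ⟶  IM  (L5)  txn=∅  M[L5]=83
step 18: P0: load  L5  ⟶  SS  (L5)  txn=BusRd+Flush  M[L5]=61
step 19: P0: store L5 := 50  ⟶  MI  (L5)  txn=BusRdX  M[L5]=61
step 20: P1: store L0 := 78  ⟶  IM  (L0)  txn=BusRdX+Flush  M[L0]=23

state = M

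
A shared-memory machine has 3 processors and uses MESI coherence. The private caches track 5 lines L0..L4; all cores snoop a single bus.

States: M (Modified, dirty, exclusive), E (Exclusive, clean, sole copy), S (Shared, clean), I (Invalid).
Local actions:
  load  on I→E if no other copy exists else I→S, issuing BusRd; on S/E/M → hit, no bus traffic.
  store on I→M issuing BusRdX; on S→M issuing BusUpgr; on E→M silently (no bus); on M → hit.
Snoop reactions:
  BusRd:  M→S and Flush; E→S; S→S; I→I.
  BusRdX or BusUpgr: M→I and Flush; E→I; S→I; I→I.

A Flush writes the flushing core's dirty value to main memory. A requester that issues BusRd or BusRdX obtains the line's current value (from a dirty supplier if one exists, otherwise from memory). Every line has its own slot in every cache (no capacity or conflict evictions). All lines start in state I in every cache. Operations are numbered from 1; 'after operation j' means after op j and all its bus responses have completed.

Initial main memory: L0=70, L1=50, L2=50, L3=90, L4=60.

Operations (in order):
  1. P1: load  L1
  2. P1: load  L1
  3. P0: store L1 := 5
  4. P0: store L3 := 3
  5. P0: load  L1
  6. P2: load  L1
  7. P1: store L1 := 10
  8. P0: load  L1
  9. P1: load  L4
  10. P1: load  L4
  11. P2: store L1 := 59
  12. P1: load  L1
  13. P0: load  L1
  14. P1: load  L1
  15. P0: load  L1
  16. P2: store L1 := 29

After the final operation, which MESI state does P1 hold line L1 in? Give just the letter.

step 1: P1: load  L1  ⟶  IEI  (L1)  txn=BusRd  M[L1]=50
step 2: P1: load  L1  ⟶  IEI  (L1)  txn=∅  M[L1]=50
step 3: P0: store L1 := 5  ⟶  MII  (L1)  txn=BusRdX  M[L1]=50
step 4: P0: store L3 := 3  ⟶  MII  (L3)  txn=BusRdX  M[L3]=90
step 5: P0: load  L1  ⟶  MII  (L1)  txn=∅  M[L1]=50
step 6: P2: load  L1  ⟶  SIS  (L1)  txn=BusRd+Flush  M[L1]=5
step 7: P1: store L1 := 10  ⟶  IMI  (L1)  txn=BusRdX  M[L1]=5
step 8: P0: load  L1  ⟶  SSI  (L1)  txn=BusRd+Flush  M[L1]=10
step 9: P1: load  L4  ⟶  IEI  (L4)  txn=BusRd  M[L4]=60
step 10: P1: load  L4  ⟶  IEI  (L4)  txn=∅  M[L4]=60
step 11: P2: store L1 := 59  ⟶  IIM  (L1)  txn=BusRdX  M[L1]=10
step 12: P1: load  L1  ⟶  ISS  (L1)  txn=BusRd+Flush  M[L1]=59
step 13: P0: load  L1  ⟶  SSS  (L1)  txn=BusRd  M[L1]=59
step 14: P1: load  L1  ⟶  SSS  (L1)  txn=∅  M[L1]=59
step 15: P0: load  L1  ⟶  SSS  (L1)  txn=∅  M[L1]=59
step 16: P2: store L1 := 29  ⟶  IIM  (L1)  txn=BusUpgr  M[L1]=59

state = I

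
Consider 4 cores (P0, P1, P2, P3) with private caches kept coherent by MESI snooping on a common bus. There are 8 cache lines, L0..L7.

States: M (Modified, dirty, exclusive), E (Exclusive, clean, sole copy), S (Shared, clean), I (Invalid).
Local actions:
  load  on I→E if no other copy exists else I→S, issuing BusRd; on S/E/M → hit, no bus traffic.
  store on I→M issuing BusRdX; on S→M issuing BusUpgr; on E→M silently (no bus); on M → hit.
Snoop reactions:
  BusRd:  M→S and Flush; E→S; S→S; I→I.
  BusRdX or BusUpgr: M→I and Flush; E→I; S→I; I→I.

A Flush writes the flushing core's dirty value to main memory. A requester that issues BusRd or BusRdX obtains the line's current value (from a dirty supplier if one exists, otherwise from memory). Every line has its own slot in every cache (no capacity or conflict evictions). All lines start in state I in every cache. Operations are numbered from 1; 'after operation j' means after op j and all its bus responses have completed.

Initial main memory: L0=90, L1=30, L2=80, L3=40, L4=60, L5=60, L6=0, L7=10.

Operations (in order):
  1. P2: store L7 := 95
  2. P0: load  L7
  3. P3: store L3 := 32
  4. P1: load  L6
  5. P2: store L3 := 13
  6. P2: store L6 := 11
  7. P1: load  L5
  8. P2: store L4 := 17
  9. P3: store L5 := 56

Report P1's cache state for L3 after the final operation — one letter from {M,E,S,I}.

step 1: P2: store L7 := 95  ⟶  IIMI  (L7)  txn=BusRdX  M[L7]=10
step 2: P0: load  L7  ⟶  SISI  (L7)  txn=BusRd+Flush  M[L7]=95
step 3: P3: store L3 := 32  ⟶  IIIM  (L3)  txn=BusRdX  M[L3]=40
step 4: P1: load  L6  ⟶  IEII  (L6)  txn=BusRd  M[L6]=0
step 5: P2: store L3 := 13  ⟶  IIMI  (L3)  txn=BusRdX+Flush  M[L3]=32
step 6: P2: store L6 := 11  ⟶  IIMI  (L6)  txn=BusRdX  M[L6]=0
step 7: P1: load  L5  ⟶  IEII  (L5)  txn=BusRd  M[L5]=60
step 8: P2: store L4 := 17  ⟶  IIMI  (L4)  txn=BusRdX  M[L4]=60
step 9: P3: store L5 := 56  ⟶  IIIM  (L5)  txn=BusRdX  M[L5]=60

state = I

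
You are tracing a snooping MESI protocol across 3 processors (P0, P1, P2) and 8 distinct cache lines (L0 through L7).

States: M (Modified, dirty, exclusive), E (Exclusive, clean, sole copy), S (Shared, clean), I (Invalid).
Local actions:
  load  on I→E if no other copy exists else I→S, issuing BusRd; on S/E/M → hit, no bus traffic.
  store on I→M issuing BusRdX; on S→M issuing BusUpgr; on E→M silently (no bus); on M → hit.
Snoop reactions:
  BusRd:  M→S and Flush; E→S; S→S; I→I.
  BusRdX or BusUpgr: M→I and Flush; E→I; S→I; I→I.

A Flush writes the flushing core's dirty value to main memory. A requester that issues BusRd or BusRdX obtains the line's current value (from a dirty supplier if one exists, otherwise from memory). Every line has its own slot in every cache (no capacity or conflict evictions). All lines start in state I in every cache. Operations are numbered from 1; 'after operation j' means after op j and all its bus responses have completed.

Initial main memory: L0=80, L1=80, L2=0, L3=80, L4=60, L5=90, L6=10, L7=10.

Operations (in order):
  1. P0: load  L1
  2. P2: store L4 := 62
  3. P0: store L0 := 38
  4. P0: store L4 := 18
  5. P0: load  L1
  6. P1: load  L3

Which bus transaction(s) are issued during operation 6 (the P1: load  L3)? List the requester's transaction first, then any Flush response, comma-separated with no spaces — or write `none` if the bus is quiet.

1. P0: load  L1  bus=[BusRd]  L1: P0=E P1=I P2=I  mem[L1]=80
2. P2: store L4 := 62  bus=[BusRdX]  L4: P0=I P1=I P2=M  mem[L4]=60
3. P0: store L0 := 38  bus=[BusRdX]  L0: P0=M P1=I P2=I  mem[L0]=80
4. P0: store L4 := 18  bus=[BusRdX,Flush]  L4: P0=M P1=I P2=I  mem[L4]=62
5. P0: load  L1  bus=[-]  L1: P0=E P1=I P2=I  mem[L1]=80
6. P1: load  L3  bus=[BusRd]  L3: P0=I P1=E P2=I  mem[L3]=80

bus = BusRd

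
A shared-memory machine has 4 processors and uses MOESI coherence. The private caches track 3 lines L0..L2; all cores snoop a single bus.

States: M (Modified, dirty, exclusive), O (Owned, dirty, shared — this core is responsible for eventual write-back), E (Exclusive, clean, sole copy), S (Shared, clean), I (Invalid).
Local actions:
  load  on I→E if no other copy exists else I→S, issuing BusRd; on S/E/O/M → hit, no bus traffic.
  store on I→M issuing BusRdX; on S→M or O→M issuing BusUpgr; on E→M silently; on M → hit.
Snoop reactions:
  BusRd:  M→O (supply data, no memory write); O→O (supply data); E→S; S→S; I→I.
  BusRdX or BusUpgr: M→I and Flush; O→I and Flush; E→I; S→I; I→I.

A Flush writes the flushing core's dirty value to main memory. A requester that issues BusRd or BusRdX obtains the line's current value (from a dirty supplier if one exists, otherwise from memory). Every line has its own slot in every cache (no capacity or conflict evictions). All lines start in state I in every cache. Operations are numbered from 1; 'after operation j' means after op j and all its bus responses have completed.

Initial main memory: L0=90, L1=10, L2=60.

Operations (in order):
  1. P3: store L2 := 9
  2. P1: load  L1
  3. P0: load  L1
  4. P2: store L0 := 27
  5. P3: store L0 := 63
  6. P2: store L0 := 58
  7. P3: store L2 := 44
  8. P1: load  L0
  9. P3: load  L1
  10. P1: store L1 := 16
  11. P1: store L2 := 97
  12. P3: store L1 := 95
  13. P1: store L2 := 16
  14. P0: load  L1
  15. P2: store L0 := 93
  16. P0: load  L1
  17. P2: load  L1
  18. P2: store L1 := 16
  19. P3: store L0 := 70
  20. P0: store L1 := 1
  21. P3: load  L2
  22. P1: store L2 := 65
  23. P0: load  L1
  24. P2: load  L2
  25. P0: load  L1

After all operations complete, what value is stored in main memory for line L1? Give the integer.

1. P3: store L2 := 9  bus=[BusRdX]  L2: P0=I P1=I P2=I P3=M  mem[L2]=60
2. P1: load  L1  bus=[BusRd]  L1: P0=I P1=E P2=I P3=I  mem[L1]=10
3. P0: load  L1  bus=[BusRd]  L1: P0=S P1=S P2=I P3=I  mem[L1]=10
4. P2: store L0 := 27  bus=[BusRdX]  L0: P0=I P1=I P2=M P3=I  mem[L0]=90
5. P3: store L0 := 63  bus=[BusRdX,Flush]  L0: P0=I P1=I P2=I P3=M  mem[L0]=27
6. P2: store L0 := 58  bus=[BusRdX,Flush]  L0: P0=I P1=I P2=M P3=I  mem[L0]=63
7. P3: store L2 := 44  bus=[-]  L2: P0=I P1=I P2=I P3=M  mem[L2]=60
8. P1: load  L0  bus=[BusRd]  L0: P0=I P1=S P2=O P3=I  mem[L0]=63
9. P3: load  L1  bus=[BusRd]  L1: P0=S P1=S P2=I P3=S  mem[L1]=10
10. P1: store L1 := 16  bus=[BusUpgr]  L1: P0=I P1=M P2=I P3=I  mem[L1]=10
11. P1: store L2 := 97  bus=[BusRdX,Flush]  L2: P0=I P1=M P2=I P3=I  mem[L2]=44
12. P3: store L1 := 95  bus=[BusRdX,Flush]  L1: P0=I P1=I P2=I P3=M  mem[L1]=16
13. P1: store L2 := 16  bus=[-]  L2: P0=I P1=M P2=I P3=I  mem[L2]=44
14. P0: load  L1  bus=[BusRd]  L1: P0=S P1=I P2=I P3=O  mem[L1]=16
15. P2: store L0 := 93  bus=[BusUpgr]  L0: P0=I P1=I P2=M P3=I  mem[L0]=63
16. P0: load  L1  bus=[-]  L1: P0=S P1=I P2=I P3=O  mem[L1]=16
17. P2: load  L1  bus=[BusRd]  L1: P0=S P1=I P2=S P3=O  mem[L1]=16
18. P2: store L1 := 16  bus=[BusUpgr,Flush]  L1: P0=I P1=I P2=M P3=I  mem[L1]=95
19. P3: store L0 := 70  bus=[BusRdX,Flush]  L0: P0=I P1=I P2=I P3=M  mem[L0]=93
20. P0: store L1 := 1  bus=[BusRdX,Flush]  L1: P0=M P1=I P2=I P3=I  mem[L1]=16
21. P3: load  L2  bus=[BusRd]  L2: P0=I P1=O P2=I P3=S  mem[L2]=44
22. P1: store L2 := 65  bus=[BusUpgr]  L2: P0=I P1=M P2=I P3=I  mem[L2]=44
23. P0: load  L1  bus=[-]  L1: P0=M P1=I P2=I P3=I  mem[L1]=16
24. P2: load  L2  bus=[BusRd]  L2: P0=I P1=O P2=S P3=I  mem[L2]=44
25. P0: load  L1  bus=[-]  L1: P0=M P1=I P2=I P3=I  mem[L1]=16

memory[L1] = 16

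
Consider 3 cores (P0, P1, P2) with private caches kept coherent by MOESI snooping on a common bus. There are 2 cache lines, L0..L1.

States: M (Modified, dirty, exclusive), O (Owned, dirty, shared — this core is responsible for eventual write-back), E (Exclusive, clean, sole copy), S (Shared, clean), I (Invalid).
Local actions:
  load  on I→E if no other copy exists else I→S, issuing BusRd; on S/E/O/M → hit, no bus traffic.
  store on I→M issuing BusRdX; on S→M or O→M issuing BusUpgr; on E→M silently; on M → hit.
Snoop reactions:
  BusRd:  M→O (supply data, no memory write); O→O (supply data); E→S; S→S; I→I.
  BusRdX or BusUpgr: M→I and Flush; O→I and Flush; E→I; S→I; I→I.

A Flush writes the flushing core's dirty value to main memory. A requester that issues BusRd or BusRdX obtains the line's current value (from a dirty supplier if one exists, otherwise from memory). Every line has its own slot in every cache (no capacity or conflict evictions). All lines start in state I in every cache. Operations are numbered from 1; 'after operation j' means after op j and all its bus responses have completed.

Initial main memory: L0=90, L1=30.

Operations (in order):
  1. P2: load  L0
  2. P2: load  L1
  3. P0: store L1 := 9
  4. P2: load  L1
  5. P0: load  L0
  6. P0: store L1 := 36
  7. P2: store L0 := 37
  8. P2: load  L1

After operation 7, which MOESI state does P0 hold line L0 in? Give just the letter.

state = I

step 1: P2: load  L0  ⟶  IIE  (L0)  txn=BusRd  M[L0]=90
step 2: P2: load  L1  ⟶  IIE  (L1)  txn=BusRd  M[L1]=30
step 3: P0: store L1 := 9  ⟶  MII  (L1)  txn=BusRdX  M[L1]=30
step 4: P2: load  L1  ⟶  OIS  (L1)  txn=BusRd  M[L1]=30
step 5: P0: load  L0  ⟶  SIS  (L0)  txn=BusRd  M[L0]=90
step 6: P0: store L1 := 36  ⟶  MII  (L1)  txn=BusUpgr  M[L1]=30
step 7: P2: store L0 := 37  ⟶  IIM  (L0)  txn=BusUpgr  M[L0]=90
step 8: P2: load  L1  ⟶  OIS  (L1)  txn=BusRd  M[L1]=30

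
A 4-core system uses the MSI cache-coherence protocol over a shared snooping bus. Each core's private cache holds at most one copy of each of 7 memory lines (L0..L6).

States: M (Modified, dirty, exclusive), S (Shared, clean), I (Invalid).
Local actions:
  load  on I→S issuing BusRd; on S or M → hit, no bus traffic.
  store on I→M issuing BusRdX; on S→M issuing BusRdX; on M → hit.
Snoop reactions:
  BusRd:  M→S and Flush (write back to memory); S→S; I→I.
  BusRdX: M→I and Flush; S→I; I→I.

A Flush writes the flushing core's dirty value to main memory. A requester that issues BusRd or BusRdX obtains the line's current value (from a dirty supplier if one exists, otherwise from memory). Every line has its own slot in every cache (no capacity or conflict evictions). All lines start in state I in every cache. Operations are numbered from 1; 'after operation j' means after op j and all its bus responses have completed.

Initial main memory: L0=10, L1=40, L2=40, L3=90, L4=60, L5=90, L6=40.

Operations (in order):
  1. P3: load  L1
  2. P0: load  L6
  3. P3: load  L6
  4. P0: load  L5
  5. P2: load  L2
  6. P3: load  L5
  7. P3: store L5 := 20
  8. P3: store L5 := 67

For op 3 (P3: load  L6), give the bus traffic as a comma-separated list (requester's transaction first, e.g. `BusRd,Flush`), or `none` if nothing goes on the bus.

bus = BusRd

step 1: P3: load  L1  ⟶  IIIS  (L1)  txn=BusRd  M[L1]=40
step 2: P0: load  L6  ⟶  SIII  (L6)  txn=BusRd  M[L6]=40
step 3: P3: load  L6  ⟶  SIIS  (L6)  txn=BusRd  M[L6]=40
step 4: P0: load  L5  ⟶  SIII  (L5)  txn=BusRd  M[L5]=90
step 5: P2: load  L2  ⟶  IISI  (L2)  txn=BusRd  M[L2]=40
step 6: P3: load  L5  ⟶  SIIS  (L5)  txn=BusRd  M[L5]=90
step 7: P3: store L5 := 20  ⟶  IIIM  (L5)  txn=BusRdX  M[L5]=90
step 8: P3: store L5 := 67  ⟶  IIIM  (L5)  txn=∅  M[L5]=90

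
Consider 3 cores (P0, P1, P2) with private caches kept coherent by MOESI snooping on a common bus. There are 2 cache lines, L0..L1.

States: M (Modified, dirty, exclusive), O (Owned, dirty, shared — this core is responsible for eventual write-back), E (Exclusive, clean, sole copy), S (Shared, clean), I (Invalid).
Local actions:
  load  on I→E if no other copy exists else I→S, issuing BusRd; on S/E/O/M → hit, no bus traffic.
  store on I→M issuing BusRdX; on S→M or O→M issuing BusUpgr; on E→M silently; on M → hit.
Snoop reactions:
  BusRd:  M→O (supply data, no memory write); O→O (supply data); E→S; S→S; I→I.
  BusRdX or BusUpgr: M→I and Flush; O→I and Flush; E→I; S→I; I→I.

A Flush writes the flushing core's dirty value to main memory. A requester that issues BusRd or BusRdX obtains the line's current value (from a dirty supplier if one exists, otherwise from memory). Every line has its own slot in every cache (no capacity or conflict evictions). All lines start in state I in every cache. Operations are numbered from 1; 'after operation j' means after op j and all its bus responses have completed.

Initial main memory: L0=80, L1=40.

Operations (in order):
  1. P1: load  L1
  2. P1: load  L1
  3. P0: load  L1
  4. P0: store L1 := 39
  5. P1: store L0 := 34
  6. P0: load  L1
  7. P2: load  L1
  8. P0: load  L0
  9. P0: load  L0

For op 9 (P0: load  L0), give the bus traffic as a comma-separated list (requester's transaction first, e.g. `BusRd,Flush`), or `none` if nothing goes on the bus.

bus = none

  op1 P1: load  L1 → I/E/I on L1; bus BusRd; mem=40
  op2 P1: load  L1 → I/E/I on L1; bus (none); mem=40
  op3 P0: load  L1 → S/S/I on L1; bus BusRd; mem=40
  op4 P0: store L1 := 39 → M/I/I on L1; bus BusUpgr; mem=40
  op5 P1: store L0 := 34 → I/M/I on L0; bus BusRdX; mem=80
  op6 P0: load  L1 → M/I/I on L1; bus (none); mem=40
  op7 P2: load  L1 → O/I/S on L1; bus BusRd; mem=40
  op8 P0: load  L0 → S/O/I on L0; bus BusRd; mem=80
  op9 P0: load  L0 → S/O/I on L0; bus (none); mem=80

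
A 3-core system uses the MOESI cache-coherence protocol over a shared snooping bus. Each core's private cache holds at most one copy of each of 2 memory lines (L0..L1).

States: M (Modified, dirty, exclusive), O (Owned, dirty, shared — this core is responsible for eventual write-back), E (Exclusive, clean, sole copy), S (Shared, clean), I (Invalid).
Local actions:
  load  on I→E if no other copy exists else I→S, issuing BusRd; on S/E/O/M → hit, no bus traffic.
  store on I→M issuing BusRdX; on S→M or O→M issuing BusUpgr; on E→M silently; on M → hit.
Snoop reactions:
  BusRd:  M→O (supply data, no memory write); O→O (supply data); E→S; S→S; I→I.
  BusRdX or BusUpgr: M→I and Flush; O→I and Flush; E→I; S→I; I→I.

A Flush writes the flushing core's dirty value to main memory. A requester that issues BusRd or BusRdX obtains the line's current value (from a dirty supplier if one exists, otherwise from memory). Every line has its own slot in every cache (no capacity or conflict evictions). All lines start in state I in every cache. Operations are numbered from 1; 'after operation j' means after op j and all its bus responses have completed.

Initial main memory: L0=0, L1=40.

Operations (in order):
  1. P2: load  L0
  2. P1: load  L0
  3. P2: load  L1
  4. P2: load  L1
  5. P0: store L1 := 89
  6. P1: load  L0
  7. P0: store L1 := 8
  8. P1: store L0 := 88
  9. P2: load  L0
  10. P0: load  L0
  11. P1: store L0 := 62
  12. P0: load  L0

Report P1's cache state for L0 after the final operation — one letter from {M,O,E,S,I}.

state = O

[1] P2: load  L0 | P0:I, P1:I, P2:E(0) | bus: BusRd
[2] P1: load  L0 | P0:I, P1:S(0), P2:S(0) | bus: BusRd
[3] P2: load  L1 | P0:I, P1:I, P2:E(40) | bus: BusRd
[4] P2: load  L1 | P0:I, P1:I, P2:E(40) | bus: none
[5] P0: store L1 := 89 | P0:M(89), P1:I, P2:I | bus: BusRdX
[6] P1: load  L0 | P0:I, P1:S(0), P2:S(0) | bus: none
[7] P0: store L1 := 8 | P0:M(8), P1:I, P2:I | bus: none
[8] P1: store L0 := 88 | P0:I, P1:M(88), P2:I | bus: BusUpgr
[9] P2: load  L0 | P0:I, P1:O(88), P2:S(88) | bus: BusRd
[10] P0: load  L0 | P0:S(88), P1:O(88), P2:S(88) | bus: BusRd
[11] P1: store L0 := 62 | P0:I, P1:M(62), P2:I | bus: BusUpgr
[12] P0: load  L0 | P0:S(62), P1:O(62), P2:I | bus: BusRd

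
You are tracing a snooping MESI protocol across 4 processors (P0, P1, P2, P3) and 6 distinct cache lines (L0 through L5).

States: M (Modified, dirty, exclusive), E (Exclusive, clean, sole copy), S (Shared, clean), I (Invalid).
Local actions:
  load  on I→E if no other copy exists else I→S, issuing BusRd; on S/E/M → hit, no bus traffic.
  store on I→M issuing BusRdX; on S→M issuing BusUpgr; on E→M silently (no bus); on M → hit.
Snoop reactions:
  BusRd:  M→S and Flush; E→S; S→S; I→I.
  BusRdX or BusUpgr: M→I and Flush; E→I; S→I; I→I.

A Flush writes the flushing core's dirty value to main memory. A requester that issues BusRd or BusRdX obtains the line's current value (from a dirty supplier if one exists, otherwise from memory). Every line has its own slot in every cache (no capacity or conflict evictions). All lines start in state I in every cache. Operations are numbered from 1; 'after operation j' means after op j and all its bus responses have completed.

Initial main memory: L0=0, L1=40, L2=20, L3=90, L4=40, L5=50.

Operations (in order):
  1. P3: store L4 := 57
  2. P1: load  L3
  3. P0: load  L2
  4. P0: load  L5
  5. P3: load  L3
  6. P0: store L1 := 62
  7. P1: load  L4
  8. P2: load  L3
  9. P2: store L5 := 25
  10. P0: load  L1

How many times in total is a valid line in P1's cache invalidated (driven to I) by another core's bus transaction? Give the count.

  op1 P3: store L4 := 57 → I/I/I/M on L4; bus BusRdX; mem=40
  op2 P1: load  L3 → I/E/I/I on L3; bus BusRd; mem=90
  op3 P0: load  L2 → E/I/I/I on L2; bus BusRd; mem=20
  op4 P0: load  L5 → E/I/I/I on L5; bus BusRd; mem=50
  op5 P3: load  L3 → I/S/I/S on L3; bus BusRd; mem=90
  op6 P0: store L1 := 62 → M/I/I/I on L1; bus BusRdX; mem=40
  op7 P1: load  L4 → I/S/I/S on L4; bus BusRd Flush; mem=57
  op8 P2: load  L3 → I/S/S/S on L3; bus BusRd; mem=90
  op9 P2: store L5 := 25 → I/I/M/I on L5; bus BusRdX; mem=50
  op10 P0: load  L1 → M/I/I/I on L1; bus (none); mem=40

invalidations = 0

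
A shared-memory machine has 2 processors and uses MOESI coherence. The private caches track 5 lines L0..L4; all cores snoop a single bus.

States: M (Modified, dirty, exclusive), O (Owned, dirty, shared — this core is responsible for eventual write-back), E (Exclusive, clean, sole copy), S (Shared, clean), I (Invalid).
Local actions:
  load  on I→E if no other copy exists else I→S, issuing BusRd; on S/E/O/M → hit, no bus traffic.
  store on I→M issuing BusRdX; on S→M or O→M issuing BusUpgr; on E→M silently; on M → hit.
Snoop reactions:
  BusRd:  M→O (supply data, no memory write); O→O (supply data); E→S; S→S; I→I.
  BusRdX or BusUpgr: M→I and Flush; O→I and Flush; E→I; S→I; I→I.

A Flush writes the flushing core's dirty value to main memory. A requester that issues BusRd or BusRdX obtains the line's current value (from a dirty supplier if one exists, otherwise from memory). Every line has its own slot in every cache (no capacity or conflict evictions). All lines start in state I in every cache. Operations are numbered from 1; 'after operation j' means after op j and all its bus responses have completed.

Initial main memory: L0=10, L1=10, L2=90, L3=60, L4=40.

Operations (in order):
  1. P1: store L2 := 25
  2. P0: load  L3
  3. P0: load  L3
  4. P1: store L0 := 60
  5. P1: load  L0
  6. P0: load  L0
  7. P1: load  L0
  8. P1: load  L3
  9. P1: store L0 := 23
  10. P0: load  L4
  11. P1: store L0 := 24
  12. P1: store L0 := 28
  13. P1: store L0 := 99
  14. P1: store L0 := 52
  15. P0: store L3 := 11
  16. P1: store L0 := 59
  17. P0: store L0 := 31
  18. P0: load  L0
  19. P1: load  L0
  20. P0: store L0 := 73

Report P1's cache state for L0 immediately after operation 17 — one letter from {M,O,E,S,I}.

state = I

step 1: P1: store L2 := 25  ⟶  IM  (L2)  txn=BusRdX  M[L2]=90
step 2: P0: load  L3  ⟶  EI  (L3)  txn=BusRd  M[L3]=60
step 3: P0: load  L3  ⟶  EI  (L3)  txn=∅  M[L3]=60
step 4: P1: store L0 := 60  ⟶  IM  (L0)  txn=BusRdX  M[L0]=10
step 5: P1: load  L0  ⟶  IM  (L0)  txn=∅  M[L0]=10
step 6: P0: load  L0  ⟶  SO  (L0)  txn=BusRd  M[L0]=10
step 7: P1: load  L0  ⟶  SO  (L0)  txn=∅  M[L0]=10
step 8: P1: load  L3  ⟶  SS  (L3)  txn=BusRd  M[L3]=60
step 9: P1: store L0 := 23  ⟶  IM  (L0)  txn=BusUpgr  M[L0]=10
step 10: P0: load  L4  ⟶  EI  (L4)  txn=BusRd  M[L4]=40
step 11: P1: store L0 := 24  ⟶  IM  (L0)  txn=∅  M[L0]=10
step 12: P1: store L0 := 28  ⟶  IM  (L0)  txn=∅  M[L0]=10
step 13: P1: store L0 := 99  ⟶  IM  (L0)  txn=∅  M[L0]=10
step 14: P1: store L0 := 52  ⟶  IM  (L0)  txn=∅  M[L0]=10
step 15: P0: store L3 := 11  ⟶  MI  (L3)  txn=BusUpgr  M[L3]=60
step 16: P1: store L0 := 59  ⟶  IM  (L0)  txn=∅  M[L0]=10
step 17: P0: store L0 := 31  ⟶  MI  (L0)  txn=BusRdX+Flush  M[L0]=59
step 18: P0: load  L0  ⟶  MI  (L0)  txn=∅  M[L0]=59
step 19: P1: load  L0  ⟶  OS  (L0)  txn=BusRd  M[L0]=59
step 20: P0: store L0 := 73  ⟶  MI  (L0)  txn=BusUpgr  M[L0]=59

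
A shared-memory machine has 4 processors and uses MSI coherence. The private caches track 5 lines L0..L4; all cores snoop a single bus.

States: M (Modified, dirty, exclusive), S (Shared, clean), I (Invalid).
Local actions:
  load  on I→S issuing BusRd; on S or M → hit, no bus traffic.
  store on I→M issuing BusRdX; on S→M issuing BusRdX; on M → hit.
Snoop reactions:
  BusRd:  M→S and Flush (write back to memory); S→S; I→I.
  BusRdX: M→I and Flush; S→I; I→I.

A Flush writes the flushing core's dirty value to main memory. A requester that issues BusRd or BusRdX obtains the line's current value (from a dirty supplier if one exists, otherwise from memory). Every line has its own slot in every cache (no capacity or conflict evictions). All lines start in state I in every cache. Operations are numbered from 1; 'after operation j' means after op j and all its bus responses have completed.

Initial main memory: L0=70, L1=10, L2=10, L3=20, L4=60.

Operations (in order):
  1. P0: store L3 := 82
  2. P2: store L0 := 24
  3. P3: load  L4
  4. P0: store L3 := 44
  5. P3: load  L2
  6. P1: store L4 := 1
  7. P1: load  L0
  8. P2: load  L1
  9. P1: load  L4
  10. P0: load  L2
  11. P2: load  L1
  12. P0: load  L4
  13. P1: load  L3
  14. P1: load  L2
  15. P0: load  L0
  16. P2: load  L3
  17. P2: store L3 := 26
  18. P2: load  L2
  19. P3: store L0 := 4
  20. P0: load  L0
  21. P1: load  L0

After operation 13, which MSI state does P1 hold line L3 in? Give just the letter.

state = S

step 1: P0: store L3 := 82  ⟶  MIII  (L3)  txn=BusRdX  M[L3]=20
step 2: P2: store L0 := 24  ⟶  IIMI  (L0)  txn=BusRdX  M[L0]=70
step 3: P3: load  L4  ⟶  IIIS  (L4)  txn=BusRd  M[L4]=60
step 4: P0: store L3 := 44  ⟶  MIII  (L3)  txn=∅  M[L3]=20
step 5: P3: load  L2  ⟶  IIIS  (L2)  txn=BusRd  M[L2]=10
step 6: P1: store L4 := 1  ⟶  IMII  (L4)  txn=BusRdX  M[L4]=60
step 7: P1: load  L0  ⟶  ISSI  (L0)  txn=BusRd+Flush  M[L0]=24
step 8: P2: load  L1  ⟶  IISI  (L1)  txn=BusRd  M[L1]=10
step 9: P1: load  L4  ⟶  IMII  (L4)  txn=∅  M[L4]=60
step 10: P0: load  L2  ⟶  SIIS  (L2)  txn=BusRd  M[L2]=10
step 11: P2: load  L1  ⟶  IISI  (L1)  txn=∅  M[L1]=10
step 12: P0: load  L4  ⟶  SSII  (L4)  txn=BusRd+Flush  M[L4]=1
step 13: P1: load  L3  ⟶  SSII  (L3)  txn=BusRd+Flush  M[L3]=44
step 14: P1: load  L2  ⟶  SSIS  (L2)  txn=BusRd  M[L2]=10
step 15: P0: load  L0  ⟶  SSSI  (L0)  txn=BusRd  M[L0]=24
step 16: P2: load  L3  ⟶  SSSI  (L3)  txn=BusRd  M[L3]=44
step 17: P2: store L3 := 26  ⟶  IIMI  (L3)  txn=BusRdX  M[L3]=44
step 18: P2: load  L2  ⟶  SSSS  (L2)  txn=BusRd  M[L2]=10
step 19: P3: store L0 := 4  ⟶  IIIM  (L0)  txn=BusRdX  M[L0]=24
step 20: P0: load  L0  ⟶  SIIS  (L0)  txn=BusRd+Flush  M[L0]=4
step 21: P1: load  L0  ⟶  SSIS  (L0)  txn=BusRd  M[L0]=4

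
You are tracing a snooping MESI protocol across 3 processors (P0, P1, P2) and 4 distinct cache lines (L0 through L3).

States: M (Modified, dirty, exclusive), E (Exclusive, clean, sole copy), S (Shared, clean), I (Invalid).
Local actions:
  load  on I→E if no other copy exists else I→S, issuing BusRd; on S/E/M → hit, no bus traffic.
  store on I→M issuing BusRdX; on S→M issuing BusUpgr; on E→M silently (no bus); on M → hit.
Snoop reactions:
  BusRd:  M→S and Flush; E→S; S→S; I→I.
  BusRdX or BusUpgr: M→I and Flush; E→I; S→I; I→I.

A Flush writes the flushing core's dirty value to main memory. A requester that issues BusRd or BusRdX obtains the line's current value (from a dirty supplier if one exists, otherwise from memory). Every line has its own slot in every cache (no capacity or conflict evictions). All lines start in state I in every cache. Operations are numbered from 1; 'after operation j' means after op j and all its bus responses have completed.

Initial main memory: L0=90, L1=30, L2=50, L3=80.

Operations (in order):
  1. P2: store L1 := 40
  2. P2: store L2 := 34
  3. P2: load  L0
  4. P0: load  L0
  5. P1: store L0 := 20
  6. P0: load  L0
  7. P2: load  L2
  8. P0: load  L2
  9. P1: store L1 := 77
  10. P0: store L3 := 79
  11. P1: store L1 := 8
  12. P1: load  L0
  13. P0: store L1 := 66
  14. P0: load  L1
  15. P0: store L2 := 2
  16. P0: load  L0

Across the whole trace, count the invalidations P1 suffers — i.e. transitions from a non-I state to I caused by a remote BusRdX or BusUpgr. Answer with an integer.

invalidations = 1

  op1 P2: store L1 := 40 → I/I/M on L1; bus BusRdX; mem=30
  op2 P2: store L2 := 34 → I/I/M on L2; bus BusRdX; mem=50
  op3 P2: load  L0 → I/I/E on L0; bus BusRd; mem=90
  op4 P0: load  L0 → S/I/S on L0; bus BusRd; mem=90
  op5 P1: store L0 := 20 → I/M/I on L0; bus BusRdX; mem=90
  op6 P0: load  L0 → S/S/I on L0; bus BusRd Flush; mem=20
  op7 P2: load  L2 → I/I/M on L2; bus (none); mem=50
  op8 P0: load  L2 → S/I/S on L2; bus BusRd Flush; mem=34
  op9 P1: store L1 := 77 → I/M/I on L1; bus BusRdX Flush; mem=40
  op10 P0: store L3 := 79 → M/I/I on L3; bus BusRdX; mem=80
  op11 P1: store L1 := 8 → I/M/I on L1; bus (none); mem=40
  op12 P1: load  L0 → S/S/I on L0; bus (none); mem=20
  op13 P0: store L1 := 66 → M/I/I on L1; bus BusRdX Flush; mem=8
  op14 P0: load  L1 → M/I/I on L1; bus (none); mem=8
  op15 P0: store L2 := 2 → M/I/I on L2; bus BusUpgr; mem=34
  op16 P0: load  L0 → S/S/I on L0; bus (none); mem=20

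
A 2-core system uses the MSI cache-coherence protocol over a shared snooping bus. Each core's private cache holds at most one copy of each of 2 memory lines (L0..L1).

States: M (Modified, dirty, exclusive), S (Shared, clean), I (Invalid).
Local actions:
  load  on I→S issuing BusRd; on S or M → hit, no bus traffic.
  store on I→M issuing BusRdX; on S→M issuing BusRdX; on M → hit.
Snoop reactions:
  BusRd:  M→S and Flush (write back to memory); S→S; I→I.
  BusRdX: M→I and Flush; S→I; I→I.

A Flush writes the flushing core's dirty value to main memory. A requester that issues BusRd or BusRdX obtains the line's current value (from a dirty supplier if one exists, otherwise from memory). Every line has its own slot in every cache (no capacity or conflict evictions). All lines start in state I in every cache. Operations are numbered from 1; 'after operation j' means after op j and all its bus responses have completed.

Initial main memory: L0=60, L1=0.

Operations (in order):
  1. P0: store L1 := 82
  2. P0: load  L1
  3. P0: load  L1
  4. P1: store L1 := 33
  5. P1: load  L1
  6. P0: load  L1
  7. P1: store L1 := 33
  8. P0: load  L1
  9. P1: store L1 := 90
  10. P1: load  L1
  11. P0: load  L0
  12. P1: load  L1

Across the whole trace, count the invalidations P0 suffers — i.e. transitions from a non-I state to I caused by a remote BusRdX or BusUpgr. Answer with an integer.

  op1 P0: store L1 := 82 → M/I on L1; bus BusRdX; mem=0
  op2 P0: load  L1 → M/I on L1; bus (none); mem=0
  op3 P0: load  L1 → M/I on L1; bus (none); mem=0
  op4 P1: store L1 := 33 → I/M on L1; bus BusRdX Flush; mem=82
  op5 P1: load  L1 → I/M on L1; bus (none); mem=82
  op6 P0: load  L1 → S/S on L1; bus BusRd Flush; mem=33
  op7 P1: store L1 := 33 → I/M on L1; bus BusRdX; mem=33
  op8 P0: load  L1 → S/S on L1; bus BusRd Flush; mem=33
  op9 P1: store L1 := 90 → I/M on L1; bus BusRdX; mem=33
  op10 P1: load  L1 → I/M on L1; bus (none); mem=33
  op11 P0: load  L0 → S/I on L0; bus BusRd; mem=60
  op12 P1: load  L1 → I/M on L1; bus (none); mem=33

invalidations = 3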